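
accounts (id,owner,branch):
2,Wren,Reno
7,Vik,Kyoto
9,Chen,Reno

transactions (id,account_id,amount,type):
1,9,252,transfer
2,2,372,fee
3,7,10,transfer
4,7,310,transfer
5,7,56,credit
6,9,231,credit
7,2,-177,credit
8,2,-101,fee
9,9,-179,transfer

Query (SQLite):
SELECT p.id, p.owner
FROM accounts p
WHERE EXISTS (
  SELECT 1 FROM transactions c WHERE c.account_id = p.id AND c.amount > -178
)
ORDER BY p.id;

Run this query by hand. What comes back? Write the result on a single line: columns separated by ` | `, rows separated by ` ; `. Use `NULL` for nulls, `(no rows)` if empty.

For each accounts row, check whether any transactions with matching account_id has amount > -178.
Keep rows where that is true.

2 | Wren ; 7 | Vik ; 9 | Chen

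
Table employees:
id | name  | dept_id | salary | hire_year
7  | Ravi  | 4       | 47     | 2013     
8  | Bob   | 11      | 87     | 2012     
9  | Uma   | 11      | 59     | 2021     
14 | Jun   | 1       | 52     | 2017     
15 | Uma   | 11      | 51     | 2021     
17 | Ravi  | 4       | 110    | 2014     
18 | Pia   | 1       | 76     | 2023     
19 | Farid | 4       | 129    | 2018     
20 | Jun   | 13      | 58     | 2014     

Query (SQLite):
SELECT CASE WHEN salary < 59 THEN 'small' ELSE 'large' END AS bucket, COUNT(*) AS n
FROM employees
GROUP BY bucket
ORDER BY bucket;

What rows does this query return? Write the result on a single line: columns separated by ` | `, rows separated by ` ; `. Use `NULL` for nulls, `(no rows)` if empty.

Bucket rows by salary < 59 → 'small' else 'large'; count each bucket.

large | 5 ; small | 4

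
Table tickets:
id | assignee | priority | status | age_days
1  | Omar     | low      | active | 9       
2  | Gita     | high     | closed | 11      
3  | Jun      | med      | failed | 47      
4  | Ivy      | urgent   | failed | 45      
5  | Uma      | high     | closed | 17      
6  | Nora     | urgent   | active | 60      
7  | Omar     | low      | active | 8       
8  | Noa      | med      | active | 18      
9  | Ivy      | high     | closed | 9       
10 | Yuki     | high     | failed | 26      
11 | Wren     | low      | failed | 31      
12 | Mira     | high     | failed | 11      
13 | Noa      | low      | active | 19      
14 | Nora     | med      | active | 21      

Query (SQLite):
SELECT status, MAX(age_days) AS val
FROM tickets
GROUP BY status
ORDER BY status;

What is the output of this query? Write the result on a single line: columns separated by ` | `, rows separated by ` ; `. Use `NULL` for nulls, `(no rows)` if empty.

active | 60 ; closed | 17 ; failed | 47

Partition tickets by status; compute MAX(age_days) within each group.
  active: ids {1, 6, 7, 8, 13, 14} → MAX(age_days)=60
  closed: ids {2, 5, 9} → MAX(age_days)=17
  failed: ids {3, 4, 10, 11, 12} → MAX(age_days)=47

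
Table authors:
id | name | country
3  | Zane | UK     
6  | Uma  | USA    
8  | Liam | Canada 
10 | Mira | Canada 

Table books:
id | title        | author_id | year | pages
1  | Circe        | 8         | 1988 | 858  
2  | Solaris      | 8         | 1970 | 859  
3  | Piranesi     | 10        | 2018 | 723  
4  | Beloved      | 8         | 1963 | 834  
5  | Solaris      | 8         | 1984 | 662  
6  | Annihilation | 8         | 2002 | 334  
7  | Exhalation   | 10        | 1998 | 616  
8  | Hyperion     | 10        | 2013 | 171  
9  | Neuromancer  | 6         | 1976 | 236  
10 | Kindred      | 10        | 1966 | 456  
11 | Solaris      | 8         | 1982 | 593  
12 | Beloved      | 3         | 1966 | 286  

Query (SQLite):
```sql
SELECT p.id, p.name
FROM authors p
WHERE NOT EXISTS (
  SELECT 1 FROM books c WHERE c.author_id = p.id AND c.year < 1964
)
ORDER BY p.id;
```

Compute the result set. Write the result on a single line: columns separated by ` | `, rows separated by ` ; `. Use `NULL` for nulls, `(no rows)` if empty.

3 | Zane ; 6 | Uma ; 10 | Mira

For each authors row, check whether any books with matching author_id has year < 1964.
Keep rows where that is false.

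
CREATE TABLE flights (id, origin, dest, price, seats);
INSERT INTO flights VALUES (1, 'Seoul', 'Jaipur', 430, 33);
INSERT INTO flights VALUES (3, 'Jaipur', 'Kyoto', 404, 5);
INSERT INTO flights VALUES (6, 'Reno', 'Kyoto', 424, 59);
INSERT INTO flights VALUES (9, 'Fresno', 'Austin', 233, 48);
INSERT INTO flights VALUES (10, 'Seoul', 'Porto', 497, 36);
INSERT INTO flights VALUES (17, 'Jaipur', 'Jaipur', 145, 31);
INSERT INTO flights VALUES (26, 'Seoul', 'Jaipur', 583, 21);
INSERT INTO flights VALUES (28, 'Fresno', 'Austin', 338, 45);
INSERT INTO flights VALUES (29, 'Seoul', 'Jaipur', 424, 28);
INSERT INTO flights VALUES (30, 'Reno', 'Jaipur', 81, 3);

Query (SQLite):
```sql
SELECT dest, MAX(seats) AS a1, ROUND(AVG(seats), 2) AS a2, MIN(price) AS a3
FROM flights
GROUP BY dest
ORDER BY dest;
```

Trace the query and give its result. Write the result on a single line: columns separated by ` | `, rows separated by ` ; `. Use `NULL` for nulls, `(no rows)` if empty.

Group flights by dest.
Per group compute: MAX(seats), ROUND(AVG(seats), 2), MIN(price).
  Austin: ids {9, 28} → MAX(seats)=48, ROUND(AVG(seats), 2)=46.5, MIN(price)=233
  Jaipur: ids {1, 17, 26, 29, 30} → MAX(seats)=33, ROUND(AVG(seats), 2)=23.2, MIN(price)=81
  Kyoto: ids {3, 6} → MAX(seats)=59, ROUND(AVG(seats), 2)=32, MIN(price)=404
  Porto: ids {10} → MAX(seats)=36, ROUND(AVG(seats), 2)=36, MIN(price)=497

Austin | 48 | 46.5 | 233 ; Jaipur | 33 | 23.2 | 81 ; Kyoto | 59 | 32 | 404 ; Porto | 36 | 36 | 497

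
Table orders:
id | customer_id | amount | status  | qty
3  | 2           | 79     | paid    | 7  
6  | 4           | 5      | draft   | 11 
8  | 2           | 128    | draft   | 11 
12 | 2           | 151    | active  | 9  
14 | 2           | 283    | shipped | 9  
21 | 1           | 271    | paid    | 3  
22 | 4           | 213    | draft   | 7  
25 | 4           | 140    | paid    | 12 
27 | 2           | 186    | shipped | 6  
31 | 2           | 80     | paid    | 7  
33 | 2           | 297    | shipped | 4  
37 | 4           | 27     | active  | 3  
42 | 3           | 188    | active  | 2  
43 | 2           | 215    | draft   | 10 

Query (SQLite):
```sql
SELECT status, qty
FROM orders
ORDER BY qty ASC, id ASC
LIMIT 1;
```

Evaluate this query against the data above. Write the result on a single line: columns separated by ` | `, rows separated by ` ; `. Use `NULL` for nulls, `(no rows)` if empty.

Sort by qty asc, tiebreak id asc: (2, id=42), (3, id=21), (3, id=37), (4, id=33) …. Take first 1.

active | 2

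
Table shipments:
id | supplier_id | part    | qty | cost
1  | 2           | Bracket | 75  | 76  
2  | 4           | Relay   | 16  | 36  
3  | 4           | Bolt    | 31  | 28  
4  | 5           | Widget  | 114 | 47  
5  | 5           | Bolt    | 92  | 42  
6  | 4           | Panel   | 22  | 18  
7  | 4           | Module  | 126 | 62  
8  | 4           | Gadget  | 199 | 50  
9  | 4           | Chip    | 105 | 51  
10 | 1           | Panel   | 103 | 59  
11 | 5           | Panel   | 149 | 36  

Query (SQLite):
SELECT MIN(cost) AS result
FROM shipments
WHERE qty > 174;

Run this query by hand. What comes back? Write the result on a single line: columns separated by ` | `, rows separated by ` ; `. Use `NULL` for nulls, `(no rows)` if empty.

Rows where qty > 174 → cost values: [50].
MIN of non-NULL values = 50.

50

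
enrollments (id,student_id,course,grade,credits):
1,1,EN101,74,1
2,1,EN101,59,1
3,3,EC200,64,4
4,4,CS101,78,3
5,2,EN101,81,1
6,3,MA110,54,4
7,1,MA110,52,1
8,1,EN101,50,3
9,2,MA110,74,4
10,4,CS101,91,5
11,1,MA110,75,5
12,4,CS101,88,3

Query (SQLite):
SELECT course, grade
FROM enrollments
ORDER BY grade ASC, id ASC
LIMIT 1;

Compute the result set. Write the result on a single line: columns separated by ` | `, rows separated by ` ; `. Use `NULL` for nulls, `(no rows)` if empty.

EN101 | 50

Sort by grade asc, tiebreak id asc: (50, id=8), (52, id=7), (54, id=6), (59, id=2) …. Take first 1.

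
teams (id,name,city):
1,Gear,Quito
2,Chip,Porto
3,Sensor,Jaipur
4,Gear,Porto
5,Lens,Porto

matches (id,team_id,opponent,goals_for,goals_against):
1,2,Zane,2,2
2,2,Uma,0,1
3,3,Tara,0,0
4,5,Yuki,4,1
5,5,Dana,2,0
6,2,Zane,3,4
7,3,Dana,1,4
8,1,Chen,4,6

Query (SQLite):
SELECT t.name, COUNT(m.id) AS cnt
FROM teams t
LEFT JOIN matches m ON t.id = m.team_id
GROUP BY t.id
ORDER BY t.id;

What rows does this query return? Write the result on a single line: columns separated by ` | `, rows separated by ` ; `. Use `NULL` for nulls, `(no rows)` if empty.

Gear | 1 ; Chip | 3 ; Sensor | 2 ; Gear | 0 ; Lens | 2

LEFT JOIN keeps every teams row; unmatched ones get NULL for matches columns.
Group by teams.id and compute COUNT(m.id). COUNT(col) of an all-NULL group is 0.
  1: ids {8} → COUNT(m.id)=1
  2: ids {1, 2, 6} → COUNT(m.id)=3
  3: ids {3, 7} → COUNT(m.id)=2
  4: ids {—} → COUNT(m.id)=0
  5: ids {4, 5} → COUNT(m.id)=2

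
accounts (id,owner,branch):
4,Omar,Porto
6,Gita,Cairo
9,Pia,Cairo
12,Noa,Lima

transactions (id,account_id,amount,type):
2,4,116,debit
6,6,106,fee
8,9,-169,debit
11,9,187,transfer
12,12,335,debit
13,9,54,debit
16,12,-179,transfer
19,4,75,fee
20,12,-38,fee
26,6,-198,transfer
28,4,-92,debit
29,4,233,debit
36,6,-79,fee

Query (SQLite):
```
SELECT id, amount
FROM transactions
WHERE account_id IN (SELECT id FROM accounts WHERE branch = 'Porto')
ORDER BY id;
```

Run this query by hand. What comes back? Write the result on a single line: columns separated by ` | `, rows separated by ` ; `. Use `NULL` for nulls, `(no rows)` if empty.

2 | 116 ; 19 | 75 ; 28 | -92 ; 29 | 233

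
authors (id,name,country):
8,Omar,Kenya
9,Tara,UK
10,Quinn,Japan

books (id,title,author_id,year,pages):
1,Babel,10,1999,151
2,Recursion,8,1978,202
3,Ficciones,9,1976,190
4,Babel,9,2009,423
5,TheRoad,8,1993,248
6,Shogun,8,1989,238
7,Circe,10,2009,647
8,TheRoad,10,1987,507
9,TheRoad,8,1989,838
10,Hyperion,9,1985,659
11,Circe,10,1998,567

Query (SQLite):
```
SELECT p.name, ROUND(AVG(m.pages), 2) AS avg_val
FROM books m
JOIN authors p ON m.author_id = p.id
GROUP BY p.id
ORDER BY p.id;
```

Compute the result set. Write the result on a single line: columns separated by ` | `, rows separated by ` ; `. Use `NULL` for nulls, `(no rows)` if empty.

Join each books row to its authors via author_id.
Group joined rows by authors.id; compute ROUND(AVG(m.pages), 2) per group.
  8: ids {2, 5, 6, 9} → ROUND(AVG(m.pages), 2)=381.5
  9: ids {3, 4, 10} → ROUND(AVG(m.pages), 2)=424
  10: ids {1, 7, 8, 11} → ROUND(AVG(m.pages), 2)=468

Omar | 381.5 ; Tara | 424 ; Quinn | 468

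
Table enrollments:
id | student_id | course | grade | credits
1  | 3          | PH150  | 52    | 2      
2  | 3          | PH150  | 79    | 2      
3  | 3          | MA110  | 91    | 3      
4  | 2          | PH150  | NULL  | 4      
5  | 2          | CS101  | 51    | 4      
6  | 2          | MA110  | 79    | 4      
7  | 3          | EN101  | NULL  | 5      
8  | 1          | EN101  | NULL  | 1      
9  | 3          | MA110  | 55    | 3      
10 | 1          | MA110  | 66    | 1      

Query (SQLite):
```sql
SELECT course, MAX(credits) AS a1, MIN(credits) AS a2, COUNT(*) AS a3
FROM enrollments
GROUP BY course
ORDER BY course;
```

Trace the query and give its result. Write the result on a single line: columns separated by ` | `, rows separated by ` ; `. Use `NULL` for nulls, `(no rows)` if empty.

Group enrollments by course.
Per group compute: MAX(credits), MIN(credits), COUNT(*).
  CS101: ids {5} → MAX(credits)=4, MIN(credits)=4, COUNT(*)=1
  EN101: ids {7, 8} → MAX(credits)=5, MIN(credits)=1, COUNT(*)=2
  MA110: ids {3, 6, 9, 10} → MAX(credits)=4, MIN(credits)=1, COUNT(*)=4
  PH150: ids {1, 2, 4} → MAX(credits)=4, MIN(credits)=2, COUNT(*)=3

CS101 | 4 | 4 | 1 ; EN101 | 5 | 1 | 2 ; MA110 | 4 | 1 | 4 ; PH150 | 4 | 2 | 3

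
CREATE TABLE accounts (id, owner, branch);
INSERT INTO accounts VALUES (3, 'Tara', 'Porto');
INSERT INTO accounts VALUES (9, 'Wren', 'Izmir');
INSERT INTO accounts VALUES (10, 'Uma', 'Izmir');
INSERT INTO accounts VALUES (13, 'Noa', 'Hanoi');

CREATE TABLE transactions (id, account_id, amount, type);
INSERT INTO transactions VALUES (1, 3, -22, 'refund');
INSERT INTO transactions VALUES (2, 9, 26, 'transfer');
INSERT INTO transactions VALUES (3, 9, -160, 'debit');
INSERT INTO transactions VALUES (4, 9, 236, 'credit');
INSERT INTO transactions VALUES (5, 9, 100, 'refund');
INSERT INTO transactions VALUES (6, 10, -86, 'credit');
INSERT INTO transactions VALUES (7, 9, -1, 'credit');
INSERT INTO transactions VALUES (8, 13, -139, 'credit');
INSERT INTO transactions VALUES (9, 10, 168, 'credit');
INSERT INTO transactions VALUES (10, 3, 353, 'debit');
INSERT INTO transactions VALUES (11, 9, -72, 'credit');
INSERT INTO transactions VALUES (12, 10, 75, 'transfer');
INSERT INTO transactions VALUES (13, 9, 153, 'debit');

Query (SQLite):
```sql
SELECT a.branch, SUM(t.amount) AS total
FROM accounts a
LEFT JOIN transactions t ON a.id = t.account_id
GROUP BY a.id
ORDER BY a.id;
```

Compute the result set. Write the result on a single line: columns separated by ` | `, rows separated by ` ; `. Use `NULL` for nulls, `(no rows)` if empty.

Porto | 331 ; Izmir | 282 ; Izmir | 157 ; Hanoi | -139

LEFT JOIN keeps every accounts row; unmatched ones get NULL for transactions columns.
Group by accounts.id and compute SUM(t.amount). SUM over an all-NULL group is NULL.
  3: ids {1, 10} → SUM(t.amount)=331
  9: ids {2, 3, 4, 5, 7, 11, 13} → SUM(t.amount)=282
  10: ids {6, 9, 12} → SUM(t.amount)=157
  13: ids {8} → SUM(t.amount)=-139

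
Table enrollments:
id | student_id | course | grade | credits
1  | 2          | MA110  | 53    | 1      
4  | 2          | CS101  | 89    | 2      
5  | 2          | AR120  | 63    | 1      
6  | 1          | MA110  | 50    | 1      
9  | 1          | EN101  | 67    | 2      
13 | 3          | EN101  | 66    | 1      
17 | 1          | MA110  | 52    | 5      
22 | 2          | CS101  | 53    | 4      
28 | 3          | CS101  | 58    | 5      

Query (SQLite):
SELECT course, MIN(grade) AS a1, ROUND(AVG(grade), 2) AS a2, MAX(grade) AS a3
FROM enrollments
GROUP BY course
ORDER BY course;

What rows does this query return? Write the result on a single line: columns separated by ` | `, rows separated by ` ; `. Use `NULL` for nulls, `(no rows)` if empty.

Group enrollments by course.
Per group compute: MIN(grade), ROUND(AVG(grade), 2), MAX(grade).
  AR120: ids {5} → MIN(grade)=63, ROUND(AVG(grade), 2)=63, MAX(grade)=63
  CS101: ids {4, 22, 28} → MIN(grade)=53, ROUND(AVG(grade), 2)=66.67, MAX(grade)=89
  EN101: ids {9, 13} → MIN(grade)=66, ROUND(AVG(grade), 2)=66.5, MAX(grade)=67
  MA110: ids {1, 6, 17} → MIN(grade)=50, ROUND(AVG(grade), 2)=51.67, MAX(grade)=53

AR120 | 63 | 63 | 63 ; CS101 | 53 | 66.67 | 89 ; EN101 | 66 | 66.5 | 67 ; MA110 | 50 | 51.67 | 53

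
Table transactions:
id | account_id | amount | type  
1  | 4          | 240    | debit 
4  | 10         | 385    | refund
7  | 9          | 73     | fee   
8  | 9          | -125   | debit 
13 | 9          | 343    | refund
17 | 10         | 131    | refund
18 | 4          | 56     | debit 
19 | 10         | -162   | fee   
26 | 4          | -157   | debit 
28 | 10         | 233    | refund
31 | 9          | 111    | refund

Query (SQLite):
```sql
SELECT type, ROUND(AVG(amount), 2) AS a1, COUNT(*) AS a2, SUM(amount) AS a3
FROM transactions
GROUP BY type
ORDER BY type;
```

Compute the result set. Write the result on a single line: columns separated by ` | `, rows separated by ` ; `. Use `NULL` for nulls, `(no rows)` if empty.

debit | 3.5 | 4 | 14 ; fee | -44.5 | 2 | -89 ; refund | 240.6 | 5 | 1203

Group transactions by type.
Per group compute: ROUND(AVG(amount), 2), COUNT(*), SUM(amount).
  debit: ids {1, 8, 18, 26} → ROUND(AVG(amount), 2)=3.5, COUNT(*)=4, SUM(amount)=14
  fee: ids {7, 19} → ROUND(AVG(amount), 2)=-44.5, COUNT(*)=2, SUM(amount)=-89
  refund: ids {4, 13, 17, 28, 31} → ROUND(AVG(amount), 2)=240.6, COUNT(*)=5, SUM(amount)=1203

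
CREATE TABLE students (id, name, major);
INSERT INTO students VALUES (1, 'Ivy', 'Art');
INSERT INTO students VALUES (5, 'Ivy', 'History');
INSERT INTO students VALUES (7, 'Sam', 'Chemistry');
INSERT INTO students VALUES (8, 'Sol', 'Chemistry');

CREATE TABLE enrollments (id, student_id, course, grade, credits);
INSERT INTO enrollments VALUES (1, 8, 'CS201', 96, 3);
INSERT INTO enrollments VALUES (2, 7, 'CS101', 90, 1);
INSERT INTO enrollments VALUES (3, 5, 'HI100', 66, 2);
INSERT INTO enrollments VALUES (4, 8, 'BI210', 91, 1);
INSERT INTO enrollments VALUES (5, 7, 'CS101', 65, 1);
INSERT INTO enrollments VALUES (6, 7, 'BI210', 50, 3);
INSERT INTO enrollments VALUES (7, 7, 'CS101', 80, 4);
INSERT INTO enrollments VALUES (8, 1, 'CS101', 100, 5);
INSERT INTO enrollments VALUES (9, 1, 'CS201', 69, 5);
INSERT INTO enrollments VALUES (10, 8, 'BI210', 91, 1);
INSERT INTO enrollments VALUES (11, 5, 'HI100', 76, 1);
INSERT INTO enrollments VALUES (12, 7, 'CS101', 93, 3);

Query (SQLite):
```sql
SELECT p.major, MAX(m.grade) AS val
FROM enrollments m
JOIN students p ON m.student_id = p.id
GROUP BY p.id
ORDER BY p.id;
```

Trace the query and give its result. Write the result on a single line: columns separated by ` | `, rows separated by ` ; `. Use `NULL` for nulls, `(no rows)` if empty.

Art | 100 ; History | 76 ; Chemistry | 93 ; Chemistry | 96

Join each enrollments row to its students via student_id.
Group joined rows by students.id; compute MAX(m.grade) per group.
  1: ids {8, 9} → MAX(m.grade)=100
  5: ids {3, 11} → MAX(m.grade)=76
  7: ids {2, 5, 6, 7, 12} → MAX(m.grade)=93
  8: ids {1, 4, 10} → MAX(m.grade)=96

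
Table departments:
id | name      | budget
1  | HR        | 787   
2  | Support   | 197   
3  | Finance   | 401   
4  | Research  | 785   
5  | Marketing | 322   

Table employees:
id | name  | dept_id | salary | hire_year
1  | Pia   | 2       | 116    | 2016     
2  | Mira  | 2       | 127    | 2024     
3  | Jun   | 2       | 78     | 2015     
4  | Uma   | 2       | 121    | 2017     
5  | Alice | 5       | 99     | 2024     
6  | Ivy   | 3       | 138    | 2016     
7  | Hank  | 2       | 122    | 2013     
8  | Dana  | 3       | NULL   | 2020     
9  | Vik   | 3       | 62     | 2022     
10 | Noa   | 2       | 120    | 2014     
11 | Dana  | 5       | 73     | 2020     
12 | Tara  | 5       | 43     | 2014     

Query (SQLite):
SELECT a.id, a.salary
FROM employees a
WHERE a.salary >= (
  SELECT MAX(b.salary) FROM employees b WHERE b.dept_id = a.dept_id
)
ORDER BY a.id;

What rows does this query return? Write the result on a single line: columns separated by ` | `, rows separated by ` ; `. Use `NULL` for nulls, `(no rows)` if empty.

For each employees row a, compute MAX(salary) over rows sharing a.dept_id.
Keep row a if a.salary >= that per-group MAX.
  dept_id=2: MAX(salary) = 127
  dept_id=3: MAX(salary) = 138
  dept_id=5: MAX(salary) = 99

2 | 127 ; 5 | 99 ; 6 | 138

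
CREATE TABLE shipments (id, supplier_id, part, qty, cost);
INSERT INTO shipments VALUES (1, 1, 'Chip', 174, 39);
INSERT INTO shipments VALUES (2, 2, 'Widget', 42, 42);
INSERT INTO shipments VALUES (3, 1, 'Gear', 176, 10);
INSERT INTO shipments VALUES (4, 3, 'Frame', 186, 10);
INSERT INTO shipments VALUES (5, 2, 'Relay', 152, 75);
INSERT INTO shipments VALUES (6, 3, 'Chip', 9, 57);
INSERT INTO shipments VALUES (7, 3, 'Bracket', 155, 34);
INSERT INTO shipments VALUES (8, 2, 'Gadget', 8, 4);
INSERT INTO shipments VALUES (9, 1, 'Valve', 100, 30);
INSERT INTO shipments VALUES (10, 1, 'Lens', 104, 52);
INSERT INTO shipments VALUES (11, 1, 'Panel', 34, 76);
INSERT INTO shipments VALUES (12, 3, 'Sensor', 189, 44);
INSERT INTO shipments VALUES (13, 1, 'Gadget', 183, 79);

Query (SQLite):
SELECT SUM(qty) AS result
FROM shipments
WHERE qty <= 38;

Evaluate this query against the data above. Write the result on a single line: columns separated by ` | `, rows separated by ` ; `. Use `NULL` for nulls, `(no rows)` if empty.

Rows where qty <= 38 → qty values: [9, 8, 34].
SUM of non-NULL values = 51.

51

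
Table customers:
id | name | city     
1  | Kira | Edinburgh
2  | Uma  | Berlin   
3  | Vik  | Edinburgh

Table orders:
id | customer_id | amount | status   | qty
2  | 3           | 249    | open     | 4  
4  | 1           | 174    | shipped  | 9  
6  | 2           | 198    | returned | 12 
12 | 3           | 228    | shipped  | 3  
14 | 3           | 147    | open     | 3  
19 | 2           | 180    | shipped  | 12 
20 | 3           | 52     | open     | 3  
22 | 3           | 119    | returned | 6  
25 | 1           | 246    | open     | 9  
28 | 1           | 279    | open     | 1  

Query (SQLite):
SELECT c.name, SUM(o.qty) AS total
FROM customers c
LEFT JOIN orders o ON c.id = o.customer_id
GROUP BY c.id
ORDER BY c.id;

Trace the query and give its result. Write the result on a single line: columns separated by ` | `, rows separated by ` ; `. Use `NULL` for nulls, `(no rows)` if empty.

Kira | 19 ; Uma | 24 ; Vik | 19

LEFT JOIN keeps every customers row; unmatched ones get NULL for orders columns.
Group by customers.id and compute SUM(o.qty). SUM over an all-NULL group is NULL.
  1: ids {4, 25, 28} → SUM(o.qty)=19
  2: ids {6, 19} → SUM(o.qty)=24
  3: ids {2, 12, 14, 20, 22} → SUM(o.qty)=19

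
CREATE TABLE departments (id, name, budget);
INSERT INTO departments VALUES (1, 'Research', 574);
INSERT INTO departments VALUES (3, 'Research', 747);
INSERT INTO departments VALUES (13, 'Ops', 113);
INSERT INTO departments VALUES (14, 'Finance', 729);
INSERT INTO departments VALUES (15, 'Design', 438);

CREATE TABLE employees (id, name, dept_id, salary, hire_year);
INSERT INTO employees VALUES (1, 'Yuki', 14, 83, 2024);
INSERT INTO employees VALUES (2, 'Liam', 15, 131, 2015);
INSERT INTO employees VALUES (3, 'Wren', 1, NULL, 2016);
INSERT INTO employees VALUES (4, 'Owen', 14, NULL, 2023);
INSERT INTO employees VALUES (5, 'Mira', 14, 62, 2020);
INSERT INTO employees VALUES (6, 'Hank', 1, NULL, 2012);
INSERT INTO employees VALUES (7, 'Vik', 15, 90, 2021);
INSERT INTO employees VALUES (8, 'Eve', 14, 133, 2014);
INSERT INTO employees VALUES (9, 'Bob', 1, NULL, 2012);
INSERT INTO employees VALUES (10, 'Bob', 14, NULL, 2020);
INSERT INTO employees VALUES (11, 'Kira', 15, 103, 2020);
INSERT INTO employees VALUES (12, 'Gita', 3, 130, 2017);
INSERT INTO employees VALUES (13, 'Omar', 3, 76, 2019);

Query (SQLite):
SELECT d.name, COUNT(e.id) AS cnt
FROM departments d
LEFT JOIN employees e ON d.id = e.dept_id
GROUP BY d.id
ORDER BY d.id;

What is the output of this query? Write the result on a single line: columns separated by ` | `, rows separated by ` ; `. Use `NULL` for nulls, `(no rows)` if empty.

LEFT JOIN keeps every departments row; unmatched ones get NULL for employees columns.
Group by departments.id and compute COUNT(e.id). COUNT(col) of an all-NULL group is 0.
  1: ids {3, 6, 9} → COUNT(e.id)=3
  3: ids {12, 13} → COUNT(e.id)=2
  13: ids {—} → COUNT(e.id)=0
  14: ids {1, 4, 5, 8, 10} → COUNT(e.id)=5
  15: ids {2, 7, 11} → COUNT(e.id)=3

Research | 3 ; Research | 2 ; Ops | 0 ; Finance | 5 ; Design | 3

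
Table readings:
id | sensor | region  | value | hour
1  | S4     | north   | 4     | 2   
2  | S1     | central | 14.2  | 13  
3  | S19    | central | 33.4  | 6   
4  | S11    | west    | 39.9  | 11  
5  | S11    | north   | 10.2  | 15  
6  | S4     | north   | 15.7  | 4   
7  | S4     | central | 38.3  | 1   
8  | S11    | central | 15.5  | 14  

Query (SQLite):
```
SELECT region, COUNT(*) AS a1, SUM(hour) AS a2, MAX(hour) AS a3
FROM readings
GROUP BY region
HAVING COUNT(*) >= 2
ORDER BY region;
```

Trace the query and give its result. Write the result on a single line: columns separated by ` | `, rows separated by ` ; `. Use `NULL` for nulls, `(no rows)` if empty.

central | 4 | 34 | 14 ; north | 3 | 21 | 15

Group readings by region.
Per group compute: COUNT(*), SUM(hour), MAX(hour).
HAVING: drop groups with fewer than 2 rows.
  central: ids {2, 3, 7, 8} → COUNT(*)=4, SUM(hour)=34, MAX(hour)=14
  north: ids {1, 5, 6} → COUNT(*)=3, SUM(hour)=21, MAX(hour)=15
  west: ids {4} → COUNT(*)=1, SUM(hour)=11, MAX(hour)=11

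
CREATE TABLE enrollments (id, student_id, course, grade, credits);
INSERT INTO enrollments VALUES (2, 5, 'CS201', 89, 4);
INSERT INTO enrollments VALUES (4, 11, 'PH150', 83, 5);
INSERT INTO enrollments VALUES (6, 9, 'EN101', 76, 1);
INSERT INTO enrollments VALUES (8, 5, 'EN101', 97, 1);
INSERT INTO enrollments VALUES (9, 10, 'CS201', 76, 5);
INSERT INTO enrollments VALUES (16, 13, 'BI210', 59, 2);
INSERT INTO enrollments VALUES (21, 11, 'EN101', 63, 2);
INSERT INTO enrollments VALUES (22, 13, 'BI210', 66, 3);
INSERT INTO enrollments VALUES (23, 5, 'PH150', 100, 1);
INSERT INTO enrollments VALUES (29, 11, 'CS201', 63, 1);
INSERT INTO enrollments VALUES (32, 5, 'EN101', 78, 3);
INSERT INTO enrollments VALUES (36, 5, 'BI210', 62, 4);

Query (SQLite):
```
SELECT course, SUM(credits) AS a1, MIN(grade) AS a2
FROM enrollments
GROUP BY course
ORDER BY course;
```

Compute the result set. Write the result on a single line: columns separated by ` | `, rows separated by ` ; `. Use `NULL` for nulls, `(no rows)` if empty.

Group enrollments by course.
Per group compute: SUM(credits), MIN(grade).
  BI210: ids {16, 22, 36} → SUM(credits)=9, MIN(grade)=59
  CS201: ids {2, 9, 29} → SUM(credits)=10, MIN(grade)=63
  EN101: ids {6, 8, 21, 32} → SUM(credits)=7, MIN(grade)=63
  PH150: ids {4, 23} → SUM(credits)=6, MIN(grade)=83

BI210 | 9 | 59 ; CS201 | 10 | 63 ; EN101 | 7 | 63 ; PH150 | 6 | 83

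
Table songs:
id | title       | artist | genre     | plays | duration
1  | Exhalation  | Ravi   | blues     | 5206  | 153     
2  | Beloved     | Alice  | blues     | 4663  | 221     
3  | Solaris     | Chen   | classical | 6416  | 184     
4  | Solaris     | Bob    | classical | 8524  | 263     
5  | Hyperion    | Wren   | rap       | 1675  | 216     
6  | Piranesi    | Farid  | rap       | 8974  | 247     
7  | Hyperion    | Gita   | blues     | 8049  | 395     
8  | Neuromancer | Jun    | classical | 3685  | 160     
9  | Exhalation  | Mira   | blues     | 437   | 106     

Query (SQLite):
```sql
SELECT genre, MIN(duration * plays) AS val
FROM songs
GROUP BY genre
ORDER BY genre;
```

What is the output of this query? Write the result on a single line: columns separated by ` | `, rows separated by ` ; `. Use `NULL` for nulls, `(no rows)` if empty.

blues | 46322 ; classical | 589600 ; rap | 361800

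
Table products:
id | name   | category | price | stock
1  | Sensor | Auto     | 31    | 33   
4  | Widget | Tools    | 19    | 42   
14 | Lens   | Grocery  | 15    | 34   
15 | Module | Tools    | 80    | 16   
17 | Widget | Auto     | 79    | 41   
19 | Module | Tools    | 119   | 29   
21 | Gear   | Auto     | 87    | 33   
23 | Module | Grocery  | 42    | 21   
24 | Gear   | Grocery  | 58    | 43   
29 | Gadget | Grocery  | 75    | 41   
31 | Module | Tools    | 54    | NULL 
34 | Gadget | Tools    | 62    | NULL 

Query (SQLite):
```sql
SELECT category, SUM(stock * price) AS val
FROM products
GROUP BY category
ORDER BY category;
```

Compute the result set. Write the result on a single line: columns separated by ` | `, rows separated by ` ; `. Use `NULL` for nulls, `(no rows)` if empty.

For each row compute stock * price.
Group by category; take SUM of the expression per group.
  Auto: ids {1, 17, 21} → SUM(stock * price)=7133
  Grocery: ids {14, 23, 24, 29} → SUM(stock * price)=6961
  Tools: ids {4, 15, 19, 31, 34} → SUM(stock * price)=5529

Auto | 7133 ; Grocery | 6961 ; Tools | 5529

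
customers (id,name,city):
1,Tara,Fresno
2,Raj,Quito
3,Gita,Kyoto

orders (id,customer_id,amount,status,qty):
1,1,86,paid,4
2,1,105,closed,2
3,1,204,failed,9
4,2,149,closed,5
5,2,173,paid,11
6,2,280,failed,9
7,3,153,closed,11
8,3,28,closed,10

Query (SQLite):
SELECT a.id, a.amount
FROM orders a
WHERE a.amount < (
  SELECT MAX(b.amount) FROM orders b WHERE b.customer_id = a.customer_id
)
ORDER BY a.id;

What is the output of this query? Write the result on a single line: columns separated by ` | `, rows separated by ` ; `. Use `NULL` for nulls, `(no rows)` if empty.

1 | 86 ; 2 | 105 ; 4 | 149 ; 5 | 173 ; 8 | 28

For each orders row a, compute MAX(amount) over rows sharing a.customer_id.
Keep row a if a.amount < that per-group MAX.
  customer_id=1: MAX(amount) = 204
  customer_id=2: MAX(amount) = 280
  customer_id=3: MAX(amount) = 153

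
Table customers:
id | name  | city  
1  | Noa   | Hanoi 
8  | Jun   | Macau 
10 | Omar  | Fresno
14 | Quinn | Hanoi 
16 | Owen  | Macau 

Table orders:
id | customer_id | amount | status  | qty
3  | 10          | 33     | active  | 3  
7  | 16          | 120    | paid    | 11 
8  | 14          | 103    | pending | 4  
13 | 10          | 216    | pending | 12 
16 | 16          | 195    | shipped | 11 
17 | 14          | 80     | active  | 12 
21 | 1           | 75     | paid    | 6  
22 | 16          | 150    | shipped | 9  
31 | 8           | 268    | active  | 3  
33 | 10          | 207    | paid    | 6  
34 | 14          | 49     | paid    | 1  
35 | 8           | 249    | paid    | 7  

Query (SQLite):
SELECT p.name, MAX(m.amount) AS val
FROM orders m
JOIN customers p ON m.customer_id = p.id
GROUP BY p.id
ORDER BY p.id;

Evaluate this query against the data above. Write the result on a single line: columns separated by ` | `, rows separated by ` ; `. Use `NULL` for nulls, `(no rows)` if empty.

Noa | 75 ; Jun | 268 ; Omar | 216 ; Quinn | 103 ; Owen | 195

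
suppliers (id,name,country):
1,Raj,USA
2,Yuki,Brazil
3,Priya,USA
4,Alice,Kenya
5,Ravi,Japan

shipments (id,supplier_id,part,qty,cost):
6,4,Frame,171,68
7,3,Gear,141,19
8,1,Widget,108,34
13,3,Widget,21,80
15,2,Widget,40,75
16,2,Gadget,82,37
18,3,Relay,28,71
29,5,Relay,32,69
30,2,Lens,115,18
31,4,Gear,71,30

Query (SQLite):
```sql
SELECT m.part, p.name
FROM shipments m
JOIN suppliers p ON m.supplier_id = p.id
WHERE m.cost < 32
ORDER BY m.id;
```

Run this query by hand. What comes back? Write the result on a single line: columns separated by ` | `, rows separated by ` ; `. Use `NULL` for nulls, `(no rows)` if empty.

Gear | Priya ; Lens | Yuki ; Gear | Alice

Each shipments row matches the suppliers row where supplier_id = suppliers.id.
Then keep rows with m.cost < 32.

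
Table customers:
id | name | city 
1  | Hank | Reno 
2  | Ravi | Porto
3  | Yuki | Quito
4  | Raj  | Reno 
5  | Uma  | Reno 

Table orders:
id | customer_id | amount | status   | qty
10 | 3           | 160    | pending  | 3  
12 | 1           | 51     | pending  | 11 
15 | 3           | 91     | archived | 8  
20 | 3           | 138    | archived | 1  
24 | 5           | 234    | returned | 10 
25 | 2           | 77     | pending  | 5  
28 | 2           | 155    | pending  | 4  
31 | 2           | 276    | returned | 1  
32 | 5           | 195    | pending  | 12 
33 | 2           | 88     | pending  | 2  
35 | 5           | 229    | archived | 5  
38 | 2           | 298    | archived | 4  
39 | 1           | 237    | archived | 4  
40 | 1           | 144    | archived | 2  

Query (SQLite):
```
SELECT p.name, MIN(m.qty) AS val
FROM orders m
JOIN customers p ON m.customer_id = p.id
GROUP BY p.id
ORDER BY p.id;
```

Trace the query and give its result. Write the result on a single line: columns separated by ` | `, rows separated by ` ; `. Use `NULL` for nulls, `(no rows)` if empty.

Hank | 2 ; Ravi | 1 ; Yuki | 1 ; Uma | 5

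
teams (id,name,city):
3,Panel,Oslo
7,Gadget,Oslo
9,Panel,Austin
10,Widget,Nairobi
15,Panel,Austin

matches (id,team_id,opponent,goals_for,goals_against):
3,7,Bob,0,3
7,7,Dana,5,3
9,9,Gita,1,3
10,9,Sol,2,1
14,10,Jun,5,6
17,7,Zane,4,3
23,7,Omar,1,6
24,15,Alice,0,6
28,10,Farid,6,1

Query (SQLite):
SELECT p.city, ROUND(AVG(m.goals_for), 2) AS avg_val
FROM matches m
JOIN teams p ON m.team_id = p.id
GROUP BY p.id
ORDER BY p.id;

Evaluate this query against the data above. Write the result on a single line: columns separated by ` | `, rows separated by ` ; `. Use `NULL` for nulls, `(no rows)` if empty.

Join each matches row to its teams via team_id.
Group joined rows by teams.id; compute ROUND(AVG(m.goals_for), 2) per group.
  7: ids {3, 7, 17, 23} → ROUND(AVG(m.goals_for), 2)=2.5
  9: ids {9, 10} → ROUND(AVG(m.goals_for), 2)=1.5
  10: ids {14, 28} → ROUND(AVG(m.goals_for), 2)=5.5
  15: ids {24} → ROUND(AVG(m.goals_for), 2)=0

Oslo | 2.5 ; Austin | 1.5 ; Nairobi | 5.5 ; Austin | 0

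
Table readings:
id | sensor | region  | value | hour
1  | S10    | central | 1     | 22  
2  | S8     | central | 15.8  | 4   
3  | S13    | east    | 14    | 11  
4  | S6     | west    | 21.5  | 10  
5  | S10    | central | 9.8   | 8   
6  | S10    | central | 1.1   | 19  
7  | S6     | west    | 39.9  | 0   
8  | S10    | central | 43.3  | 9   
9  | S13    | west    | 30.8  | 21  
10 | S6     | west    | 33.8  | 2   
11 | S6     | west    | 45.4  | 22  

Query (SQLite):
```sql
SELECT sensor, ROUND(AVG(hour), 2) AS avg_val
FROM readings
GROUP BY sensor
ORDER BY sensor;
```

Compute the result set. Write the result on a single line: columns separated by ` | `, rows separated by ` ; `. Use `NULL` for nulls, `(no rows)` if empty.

S10 | 14.5 ; S13 | 16 ; S6 | 8.5 ; S8 | 4

Partition readings by sensor; compute ROUND(AVG(hour), 2) within each group.
  S10: ids {1, 5, 6, 8} → ROUND(AVG(hour), 2)=14.5
  S13: ids {3, 9} → ROUND(AVG(hour), 2)=16
  S6: ids {4, 7, 10, 11} → ROUND(AVG(hour), 2)=8.5
  S8: ids {2} → ROUND(AVG(hour), 2)=4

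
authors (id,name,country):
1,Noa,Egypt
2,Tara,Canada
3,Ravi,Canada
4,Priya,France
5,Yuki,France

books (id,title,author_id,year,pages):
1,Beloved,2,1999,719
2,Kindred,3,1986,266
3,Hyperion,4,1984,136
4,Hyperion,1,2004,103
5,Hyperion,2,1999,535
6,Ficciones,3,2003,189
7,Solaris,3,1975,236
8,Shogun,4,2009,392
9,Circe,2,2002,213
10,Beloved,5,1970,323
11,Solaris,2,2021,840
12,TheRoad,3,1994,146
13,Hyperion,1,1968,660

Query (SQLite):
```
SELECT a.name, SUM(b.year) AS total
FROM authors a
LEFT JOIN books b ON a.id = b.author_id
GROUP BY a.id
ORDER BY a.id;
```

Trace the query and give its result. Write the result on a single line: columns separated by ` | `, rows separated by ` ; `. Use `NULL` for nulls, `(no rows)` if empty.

LEFT JOIN keeps every authors row; unmatched ones get NULL for books columns.
Group by authors.id and compute SUM(b.year). SUM over an all-NULL group is NULL.
  1: ids {4, 13} → SUM(b.year)=3972
  2: ids {1, 5, 9, 11} → SUM(b.year)=8021
  3: ids {2, 6, 7, 12} → SUM(b.year)=7958
  4: ids {3, 8} → SUM(b.year)=3993
  5: ids {10} → SUM(b.year)=1970

Noa | 3972 ; Tara | 8021 ; Ravi | 7958 ; Priya | 3993 ; Yuki | 1970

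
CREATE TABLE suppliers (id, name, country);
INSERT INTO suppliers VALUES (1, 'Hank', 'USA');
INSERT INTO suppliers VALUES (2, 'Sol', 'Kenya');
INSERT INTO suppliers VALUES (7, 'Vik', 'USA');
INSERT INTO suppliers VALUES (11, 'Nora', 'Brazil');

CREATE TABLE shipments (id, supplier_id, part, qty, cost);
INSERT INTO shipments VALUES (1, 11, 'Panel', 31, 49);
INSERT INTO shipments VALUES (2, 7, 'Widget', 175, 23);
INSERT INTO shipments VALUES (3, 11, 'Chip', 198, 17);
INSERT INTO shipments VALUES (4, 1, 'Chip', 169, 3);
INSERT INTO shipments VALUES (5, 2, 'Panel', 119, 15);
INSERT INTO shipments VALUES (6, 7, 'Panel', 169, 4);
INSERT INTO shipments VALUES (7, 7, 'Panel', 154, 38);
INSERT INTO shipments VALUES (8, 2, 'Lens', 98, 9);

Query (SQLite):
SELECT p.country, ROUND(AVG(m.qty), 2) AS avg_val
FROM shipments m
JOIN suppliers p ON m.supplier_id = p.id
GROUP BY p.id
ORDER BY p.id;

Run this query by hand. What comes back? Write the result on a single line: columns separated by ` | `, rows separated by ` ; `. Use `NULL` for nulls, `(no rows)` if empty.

USA | 169 ; Kenya | 108.5 ; USA | 166 ; Brazil | 114.5

Join each shipments row to its suppliers via supplier_id.
Group joined rows by suppliers.id; compute ROUND(AVG(m.qty), 2) per group.
  1: ids {4} → ROUND(AVG(m.qty), 2)=169
  2: ids {5, 8} → ROUND(AVG(m.qty), 2)=108.5
  7: ids {2, 6, 7} → ROUND(AVG(m.qty), 2)=166
  11: ids {1, 3} → ROUND(AVG(m.qty), 2)=114.5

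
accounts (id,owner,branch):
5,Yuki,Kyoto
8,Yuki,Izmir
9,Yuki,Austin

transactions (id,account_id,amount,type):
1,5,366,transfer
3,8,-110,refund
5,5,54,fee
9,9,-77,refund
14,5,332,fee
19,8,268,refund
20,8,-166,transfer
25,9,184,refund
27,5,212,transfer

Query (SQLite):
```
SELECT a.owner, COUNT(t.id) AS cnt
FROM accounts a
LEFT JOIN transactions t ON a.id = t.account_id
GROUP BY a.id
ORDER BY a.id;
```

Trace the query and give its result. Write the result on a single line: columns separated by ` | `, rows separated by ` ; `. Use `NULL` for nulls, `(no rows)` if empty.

LEFT JOIN keeps every accounts row; unmatched ones get NULL for transactions columns.
Group by accounts.id and compute COUNT(t.id). COUNT(col) of an all-NULL group is 0.
  5: ids {1, 5, 14, 27} → COUNT(t.id)=4
  8: ids {3, 19, 20} → COUNT(t.id)=3
  9: ids {9, 25} → COUNT(t.id)=2

Yuki | 4 ; Yuki | 3 ; Yuki | 2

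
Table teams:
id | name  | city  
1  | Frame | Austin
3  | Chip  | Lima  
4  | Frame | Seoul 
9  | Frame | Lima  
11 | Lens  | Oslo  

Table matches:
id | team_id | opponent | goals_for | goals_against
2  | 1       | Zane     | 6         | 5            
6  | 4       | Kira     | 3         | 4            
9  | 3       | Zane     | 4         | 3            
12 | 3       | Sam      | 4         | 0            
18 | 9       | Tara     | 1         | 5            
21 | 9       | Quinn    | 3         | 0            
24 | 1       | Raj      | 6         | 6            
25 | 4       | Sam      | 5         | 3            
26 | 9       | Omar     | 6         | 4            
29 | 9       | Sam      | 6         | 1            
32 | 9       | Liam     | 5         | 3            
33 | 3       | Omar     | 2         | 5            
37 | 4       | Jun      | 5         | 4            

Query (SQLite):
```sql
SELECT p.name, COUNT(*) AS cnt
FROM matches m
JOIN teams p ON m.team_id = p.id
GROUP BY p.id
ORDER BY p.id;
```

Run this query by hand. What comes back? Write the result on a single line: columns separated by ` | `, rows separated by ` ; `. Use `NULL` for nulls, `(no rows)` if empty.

Frame | 2 ; Chip | 3 ; Frame | 3 ; Frame | 5

Join each matches row to its teams via team_id.
Group joined rows by teams.id; compute COUNT(*) per group.
  1: ids {2, 24} → COUNT(*)=2
  3: ids {9, 12, 33} → COUNT(*)=3
  4: ids {6, 25, 37} → COUNT(*)=3
  9: ids {18, 21, 26, 29, 32} → COUNT(*)=5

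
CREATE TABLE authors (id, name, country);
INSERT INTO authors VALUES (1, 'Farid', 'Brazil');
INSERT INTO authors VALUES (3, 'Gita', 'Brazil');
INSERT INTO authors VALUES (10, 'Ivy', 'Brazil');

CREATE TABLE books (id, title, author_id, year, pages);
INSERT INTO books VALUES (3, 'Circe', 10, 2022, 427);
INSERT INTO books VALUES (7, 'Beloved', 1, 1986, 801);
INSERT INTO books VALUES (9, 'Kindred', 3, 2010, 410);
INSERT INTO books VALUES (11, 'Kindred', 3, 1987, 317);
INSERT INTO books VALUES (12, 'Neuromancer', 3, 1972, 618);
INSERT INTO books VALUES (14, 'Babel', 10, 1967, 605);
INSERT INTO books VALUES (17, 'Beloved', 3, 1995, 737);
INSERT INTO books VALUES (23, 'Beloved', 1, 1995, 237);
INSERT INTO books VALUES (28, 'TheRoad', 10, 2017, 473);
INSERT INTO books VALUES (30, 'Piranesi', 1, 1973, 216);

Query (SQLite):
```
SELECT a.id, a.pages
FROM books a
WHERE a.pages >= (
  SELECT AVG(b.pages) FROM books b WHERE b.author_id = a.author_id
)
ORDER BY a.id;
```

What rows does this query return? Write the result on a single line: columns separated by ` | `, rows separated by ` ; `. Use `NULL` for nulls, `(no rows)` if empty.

7 | 801 ; 12 | 618 ; 14 | 605 ; 17 | 737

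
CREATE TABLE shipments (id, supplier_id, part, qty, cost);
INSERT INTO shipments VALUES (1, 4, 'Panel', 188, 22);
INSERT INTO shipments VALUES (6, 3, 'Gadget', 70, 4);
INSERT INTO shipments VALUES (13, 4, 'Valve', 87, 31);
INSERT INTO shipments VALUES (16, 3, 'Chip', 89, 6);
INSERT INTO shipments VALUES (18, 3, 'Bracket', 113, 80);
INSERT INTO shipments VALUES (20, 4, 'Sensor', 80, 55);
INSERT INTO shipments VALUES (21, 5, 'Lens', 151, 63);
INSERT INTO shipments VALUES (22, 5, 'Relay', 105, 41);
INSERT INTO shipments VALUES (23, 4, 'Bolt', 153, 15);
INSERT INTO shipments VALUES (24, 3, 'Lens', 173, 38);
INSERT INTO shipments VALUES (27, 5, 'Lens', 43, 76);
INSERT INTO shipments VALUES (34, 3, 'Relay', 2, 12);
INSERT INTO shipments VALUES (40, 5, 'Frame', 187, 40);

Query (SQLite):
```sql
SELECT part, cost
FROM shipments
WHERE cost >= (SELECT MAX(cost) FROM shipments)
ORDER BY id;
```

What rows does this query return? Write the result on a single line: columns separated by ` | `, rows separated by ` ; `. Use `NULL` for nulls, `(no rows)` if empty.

Bracket | 80

Scalar subquery: MAX(cost) over all shipments rows = 80.
Keep rows where cost >= that value.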